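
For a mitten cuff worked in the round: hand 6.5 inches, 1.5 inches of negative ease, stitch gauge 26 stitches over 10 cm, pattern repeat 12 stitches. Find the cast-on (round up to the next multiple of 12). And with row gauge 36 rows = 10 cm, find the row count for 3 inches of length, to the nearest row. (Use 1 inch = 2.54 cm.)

Finished = 6.5 − 1.5 = 5 inches.
5 inches × 2.54 = 12.70 cm.
26/10 = 2.6 sts per cm; 12.70 × 2.6 = 33.02 sts.
Next multiple of 12 → 36.
3 inches = 7.62 cm; × 3.6 = 27.43 → 27 rows.

Cast on 36 stitches; work 27 rows.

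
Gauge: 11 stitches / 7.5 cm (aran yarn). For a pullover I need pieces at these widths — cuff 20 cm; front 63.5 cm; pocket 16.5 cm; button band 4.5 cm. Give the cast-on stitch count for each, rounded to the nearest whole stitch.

cuff 29; front 93; pocket 24; button band 7.

Rate = 11/7.5 = 1.467 sts per cm.
cuff: 20 × 1.467 = 29.33 → 29.
front: 63.5 × 1.467 = 93.13 → 93.
pocket: 16.5 × 1.467 = 24.20 → 24.
button band: 4.5 × 1.467 = 6.60 → 7.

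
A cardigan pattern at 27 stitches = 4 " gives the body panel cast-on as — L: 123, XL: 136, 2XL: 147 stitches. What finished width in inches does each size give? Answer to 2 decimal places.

L 18.22 inches; XL 20.15 inches; 2XL 21.78 inches.

27/4 = 6.75 sts per in.
L: 123 / 6.75 = 18.222 → 18.22 in.
XL: 136 / 6.75 = 20.148 → 20.15 in.
2XL: 147 / 6.75 = 21.778 → 21.78 in.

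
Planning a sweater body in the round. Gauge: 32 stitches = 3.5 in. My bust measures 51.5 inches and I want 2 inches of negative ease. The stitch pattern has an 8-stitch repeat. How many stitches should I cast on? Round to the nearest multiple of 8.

456 stitches.

Finished = 51.5 − 2 = 49.5 inches.
32 / 3.5 = 9.143 sts/in.
49.5 × 9.143 = 452.57 sts.
Nearest multiple of 8: 456.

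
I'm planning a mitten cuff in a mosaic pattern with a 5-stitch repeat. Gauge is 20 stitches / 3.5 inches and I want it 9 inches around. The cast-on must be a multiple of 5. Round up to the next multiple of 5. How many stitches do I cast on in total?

CO 55 sts.

20 / 3.5 = 5.714 sts per inch.
9 × 5.714 = 51.43 sts.
Next multiple of 5: 55.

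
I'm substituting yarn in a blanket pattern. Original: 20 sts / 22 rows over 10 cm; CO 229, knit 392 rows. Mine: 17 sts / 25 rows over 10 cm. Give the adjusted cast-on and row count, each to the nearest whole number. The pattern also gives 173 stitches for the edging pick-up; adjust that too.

Cast on 195 stitches; work 445 rows; edging pick-up 147 stitches.

Stitches: 229 × 17/20 = 194.65 → 195.
Rows: 392 × 25/22 = 445.45 → 445.
edging pick-up: 173 × 17/20 = 147.05 → 147.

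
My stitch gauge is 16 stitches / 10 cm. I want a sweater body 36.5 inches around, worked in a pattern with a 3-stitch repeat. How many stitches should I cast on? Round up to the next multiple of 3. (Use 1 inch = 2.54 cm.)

Cast on 150 stitches.

36.5 in = 36.5 × 2.54 = 92.71 cm.
16 / 10 = 1.6 sts/cm.
92.71 × 1.6 = 148.34 sts.
→ 150.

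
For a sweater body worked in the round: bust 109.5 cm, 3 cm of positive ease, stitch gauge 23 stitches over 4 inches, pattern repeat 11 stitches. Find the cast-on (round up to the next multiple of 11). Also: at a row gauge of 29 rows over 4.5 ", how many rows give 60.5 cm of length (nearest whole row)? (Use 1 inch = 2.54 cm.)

Cast on 264 stitches; work 153 rows.

Finished = 109.5 + 3 = 112.5 cm.
112.5 cm × 1/2.54 = 44.29 inches.
23/4 = 5.75 sts per in; 44.29 × 5.75 = 254.68 sts.
Next multiple of 11 → 264.
60.5 cm = 23.82 inches; × 6.444 = 153.50 → 153 rows.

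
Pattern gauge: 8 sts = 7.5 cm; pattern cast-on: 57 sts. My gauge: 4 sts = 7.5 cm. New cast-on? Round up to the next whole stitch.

Scale factor = 4 / 8 = 0.500.
57 × 4 / 8 = 28.50 sts.
→ 29 sts.

29 stitches.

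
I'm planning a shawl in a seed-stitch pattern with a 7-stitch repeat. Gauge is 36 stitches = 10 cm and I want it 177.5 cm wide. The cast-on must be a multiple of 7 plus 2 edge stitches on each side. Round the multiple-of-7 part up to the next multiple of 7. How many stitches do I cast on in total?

CO 641 sts.

36 / 10 = 3.6 sts per cm.
177.5 × 3.6 = 639.00 sts.
Less 4 edge sts → 635.00 for the repeat.
Next multiple of 7: 637.
Add back 4 edge sts → 641.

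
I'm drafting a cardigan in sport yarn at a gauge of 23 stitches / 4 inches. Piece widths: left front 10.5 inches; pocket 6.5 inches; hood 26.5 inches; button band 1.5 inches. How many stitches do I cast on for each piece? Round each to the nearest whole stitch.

left front 60; pocket 37; hood 152; button band 9.

Rate = 23/4 = 5.75 sts per in.
left front: 10.5 × 5.75 = 60.38 → 60.
pocket: 6.5 × 5.75 = 37.38 → 37.
hood: 26.5 × 5.75 = 152.38 → 152.
button band: 1.5 × 5.75 = 8.62 → 9.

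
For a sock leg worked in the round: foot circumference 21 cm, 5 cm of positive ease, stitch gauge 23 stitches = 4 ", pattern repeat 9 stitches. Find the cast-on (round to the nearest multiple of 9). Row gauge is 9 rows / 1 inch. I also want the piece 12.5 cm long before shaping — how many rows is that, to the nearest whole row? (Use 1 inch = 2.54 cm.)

Finished = 21 + 5 = 26 cm.
26 cm × 1/2.54 = 10.24 inches.
23/4 = 5.75 sts per in; 10.24 × 5.75 = 58.86 sts.
Nearest multiple of 9 → 63.
12.5 cm = 4.92 inches; × 9 = 44.29 → 44 rows.

Cast on 63 stitches; work 44 rows.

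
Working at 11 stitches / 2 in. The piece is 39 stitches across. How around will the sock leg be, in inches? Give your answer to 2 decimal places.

7.09 inches.

11 stitches / 2 inch = 5.5 stitches per inch.
39 / 5.5 = 7.091 inches.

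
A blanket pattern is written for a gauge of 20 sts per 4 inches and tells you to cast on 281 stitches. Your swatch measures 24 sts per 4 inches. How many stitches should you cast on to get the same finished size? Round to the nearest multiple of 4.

Scale factor = 24 / 20 = 1.200.
281 × 24 / 20 = 337.20 sts.
→ 336 sts.

CO 336 sts.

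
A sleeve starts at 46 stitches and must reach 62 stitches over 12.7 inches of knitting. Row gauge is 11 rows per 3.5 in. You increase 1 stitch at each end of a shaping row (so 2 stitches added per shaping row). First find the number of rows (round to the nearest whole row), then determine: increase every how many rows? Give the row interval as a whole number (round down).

Increase every 5th row.

Rows = 12.7 × 3.143 = 39.9 → 40 rows.
Stitches to add: 16 → 8 shaping rows (at 2 st each).
40 / 8 = 5.00 → every 5 rows.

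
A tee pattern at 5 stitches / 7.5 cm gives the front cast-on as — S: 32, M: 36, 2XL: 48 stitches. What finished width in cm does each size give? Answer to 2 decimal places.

S 48.00 cm; M 54.00 cm; 2XL 72.00 cm.

5/7.5 = 0.667 sts per cm.
S: 32 / 0.667 = 48.000 → 48.00 cm.
M: 36 / 0.667 = 54.000 → 54.00 cm.
2XL: 48 / 0.667 = 72.000 → 72.00 cm.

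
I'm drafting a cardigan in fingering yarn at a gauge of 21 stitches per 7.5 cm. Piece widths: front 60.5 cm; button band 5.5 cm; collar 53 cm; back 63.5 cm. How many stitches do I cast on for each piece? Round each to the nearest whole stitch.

Rate = 21/7.5 = 2.8 sts per cm.
front: 60.5 × 2.8 = 169.40 → 169.
button band: 5.5 × 2.8 = 15.40 → 15.
collar: 53 × 2.8 = 148.40 → 148.
back: 63.5 × 2.8 = 177.80 → 178.

front 169; button band 15; collar 148; back 178.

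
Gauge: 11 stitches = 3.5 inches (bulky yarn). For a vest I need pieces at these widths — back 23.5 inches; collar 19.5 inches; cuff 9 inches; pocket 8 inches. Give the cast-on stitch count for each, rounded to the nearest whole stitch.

back 74; collar 61; cuff 28; pocket 25.

Rate = 11/3.5 = 3.143 sts per in.
back: 23.5 × 3.143 = 73.86 → 74.
collar: 19.5 × 3.143 = 61.29 → 61.
cuff: 9 × 3.143 = 28.29 → 28.
pocket: 8 × 3.143 = 25.14 → 25.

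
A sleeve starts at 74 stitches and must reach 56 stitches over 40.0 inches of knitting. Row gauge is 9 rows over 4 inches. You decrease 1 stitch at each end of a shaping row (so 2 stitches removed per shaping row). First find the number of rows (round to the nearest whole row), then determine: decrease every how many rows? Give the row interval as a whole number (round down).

Decrease every 10th row.

Rows = 40.0 × 2.25 = 90.0 → 90 rows.
Stitches to remove: 18 → 9 shaping rows (at 2 st each).
90 / 9 = 10.00 → every 10 rows.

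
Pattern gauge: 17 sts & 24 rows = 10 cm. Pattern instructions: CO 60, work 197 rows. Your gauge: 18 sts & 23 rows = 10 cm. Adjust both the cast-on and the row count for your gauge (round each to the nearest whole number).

Stitches: 60 × 18/17 = 63.53 → 64.
Rows: 197 × 23/24 = 188.79 → 189.

Cast on 64 stitches; work 189 rows.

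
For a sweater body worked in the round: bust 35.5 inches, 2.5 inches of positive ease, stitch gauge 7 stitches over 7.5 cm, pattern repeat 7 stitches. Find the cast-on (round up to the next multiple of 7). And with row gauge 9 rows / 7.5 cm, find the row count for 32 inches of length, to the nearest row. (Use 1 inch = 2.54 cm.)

Cast on 91 stitches; work 98 rows.

Finished = 35.5 + 2.5 = 38 inches.
38 inches × 2.54 = 96.52 cm.
7/7.5 = 0.933 sts per cm; 96.52 × 0.933 = 90.09 sts.
Next multiple of 7 → 91.
32 inches = 81.28 cm; × 1.2 = 97.54 → 98 rows.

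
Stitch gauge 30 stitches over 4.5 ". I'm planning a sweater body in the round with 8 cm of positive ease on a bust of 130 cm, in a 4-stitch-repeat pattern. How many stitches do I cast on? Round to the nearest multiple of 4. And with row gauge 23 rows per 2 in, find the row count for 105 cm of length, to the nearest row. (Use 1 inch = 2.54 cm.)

Finished = 130 + 8 = 138 cm.
138 cm × 1/2.54 = 54.33 inches.
30/4.5 = 6.667 sts per in; 54.33 × 6.667 = 362.20 sts.
Nearest multiple of 4 → 364.
105 cm = 41.34 inches; × 11.5 = 475.39 → 475 rows.

Cast on 364 stitches; work 475 rows.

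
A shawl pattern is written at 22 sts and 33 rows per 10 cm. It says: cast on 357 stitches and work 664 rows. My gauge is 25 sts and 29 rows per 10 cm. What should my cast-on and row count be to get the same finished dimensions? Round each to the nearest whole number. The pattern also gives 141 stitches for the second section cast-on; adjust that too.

Cast on 406 stitches; work 584 rows; second section cast-on 160 stitches.

Stitches: 357 × 25/22 = 405.68 → 406.
Rows: 664 × 29/33 = 583.52 → 584.
second section cast-on: 141 × 25/22 = 160.23 → 160.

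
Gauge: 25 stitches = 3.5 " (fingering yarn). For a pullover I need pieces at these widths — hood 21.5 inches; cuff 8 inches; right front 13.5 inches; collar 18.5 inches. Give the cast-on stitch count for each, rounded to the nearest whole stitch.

Rate = 25/3.5 = 7.143 sts per in.
hood: 21.5 × 7.143 = 153.57 → 154.
cuff: 8 × 7.143 = 57.14 → 57.
right front: 13.5 × 7.143 = 96.43 → 96.
collar: 18.5 × 7.143 = 132.14 → 132.

hood 154; cuff 57; right front 96; collar 132.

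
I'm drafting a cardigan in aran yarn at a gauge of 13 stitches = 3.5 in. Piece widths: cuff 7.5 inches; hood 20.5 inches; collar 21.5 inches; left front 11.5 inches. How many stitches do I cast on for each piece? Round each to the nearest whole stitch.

Rate = 13/3.5 = 3.714 sts per in.
cuff: 7.5 × 3.714 = 27.86 → 28.
hood: 20.5 × 3.714 = 76.14 → 76.
collar: 21.5 × 3.714 = 79.86 → 80.
left front: 11.5 × 3.714 = 42.71 → 43.

cuff 28; hood 76; collar 80; left front 43.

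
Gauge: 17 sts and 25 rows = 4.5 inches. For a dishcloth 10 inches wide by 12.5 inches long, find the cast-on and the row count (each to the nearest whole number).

Cast on 38 stitches and work 69 rows.

Stitch gauge = 17/4.5 = 3.778 sts/in; 10 × 3.778 = 37.78 → 38 sts.
Row gauge = 25/4.5 = 5.556 rows/in; 12.5 × 5.556 = 69.44 → 69 rows.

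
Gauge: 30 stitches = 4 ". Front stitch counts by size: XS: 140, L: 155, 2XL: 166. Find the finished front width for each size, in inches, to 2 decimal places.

30/4 = 7.5 sts per in.
XS: 140 / 7.5 = 18.667 → 18.67 in.
L: 155 / 7.5 = 20.667 → 20.67 in.
2XL: 166 / 7.5 = 22.133 → 22.13 in.

XS 18.67 inches; L 20.67 inches; 2XL 22.13 inches.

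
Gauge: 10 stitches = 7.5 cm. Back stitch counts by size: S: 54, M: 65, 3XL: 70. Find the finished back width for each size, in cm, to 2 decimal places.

10/7.5 = 1.333 sts per cm.
S: 54 / 1.333 = 40.500 → 40.50 cm.
M: 65 / 1.333 = 48.750 → 48.75 cm.
3XL: 70 / 1.333 = 52.500 → 52.50 cm.

S 40.50 cm; M 48.75 cm; 3XL 52.50 cm.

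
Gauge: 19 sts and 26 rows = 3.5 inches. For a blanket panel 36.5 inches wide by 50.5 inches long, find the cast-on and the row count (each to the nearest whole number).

Cast on 198 stitches and work 375 rows.

Stitch gauge = 19/3.5 = 5.429 sts/in; 36.5 × 5.429 = 198.14 → 198 sts.
Row gauge = 26/3.5 = 7.429 rows/in; 50.5 × 7.429 = 375.14 → 375 rows.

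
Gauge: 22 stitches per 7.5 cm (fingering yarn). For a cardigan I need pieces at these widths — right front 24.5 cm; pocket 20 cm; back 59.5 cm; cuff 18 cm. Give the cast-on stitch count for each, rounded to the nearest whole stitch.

Rate = 22/7.5 = 2.933 sts per cm.
right front: 24.5 × 2.933 = 71.87 → 72.
pocket: 20 × 2.933 = 58.67 → 59.
back: 59.5 × 2.933 = 174.53 → 175.
cuff: 18 × 2.933 = 52.80 → 53.

right front 72; pocket 59; back 175; cuff 53.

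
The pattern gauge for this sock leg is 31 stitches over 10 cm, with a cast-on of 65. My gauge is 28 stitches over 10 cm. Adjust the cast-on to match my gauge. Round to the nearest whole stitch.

Cast on 59 stitches.

Scale factor = 28 / 31 = 0.903.
65 × 28 / 31 = 58.71 sts.
→ 59 sts.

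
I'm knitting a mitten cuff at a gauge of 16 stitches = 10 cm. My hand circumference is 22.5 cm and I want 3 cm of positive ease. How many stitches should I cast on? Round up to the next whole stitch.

Finished = 22.5 + 3 = 25.5 cm.
16 / 10 = 1.6 sts per cm.
25.50 × 1.6 = 40.80 sts.
→ 41 sts.

CO 41 sts.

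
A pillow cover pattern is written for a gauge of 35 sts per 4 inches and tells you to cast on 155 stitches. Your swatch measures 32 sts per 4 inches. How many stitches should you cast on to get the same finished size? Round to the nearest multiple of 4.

Scale factor = 32 / 35 = 0.914.
155 × 32 / 35 = 141.71 sts.
→ 140 sts.

140 stitches.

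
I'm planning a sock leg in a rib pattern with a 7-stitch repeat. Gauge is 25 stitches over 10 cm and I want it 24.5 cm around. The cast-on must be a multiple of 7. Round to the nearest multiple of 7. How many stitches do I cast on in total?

CO 63 sts.

25 / 10 = 2.5 sts per cm.
24.5 × 2.5 = 61.25 sts.
Nearest multiple of 7: 63.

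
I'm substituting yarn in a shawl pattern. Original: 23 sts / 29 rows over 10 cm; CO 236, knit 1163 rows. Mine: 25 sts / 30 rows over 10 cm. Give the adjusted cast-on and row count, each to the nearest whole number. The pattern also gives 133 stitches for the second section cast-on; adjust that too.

Stitches: 236 × 25/23 = 256.52 → 257.
Rows: 1163 × 30/29 = 1203.10 → 1203.
second section cast-on: 133 × 25/23 = 144.57 → 145.

Cast on 257 stitches; work 1203 rows; second section cast-on 145 stitches.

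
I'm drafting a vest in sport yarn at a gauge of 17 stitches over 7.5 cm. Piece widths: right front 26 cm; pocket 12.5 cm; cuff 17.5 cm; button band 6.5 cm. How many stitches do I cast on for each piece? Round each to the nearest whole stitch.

right front 59; pocket 28; cuff 40; button band 15.

Rate = 17/7.5 = 2.267 sts per cm.
right front: 26 × 2.267 = 58.93 → 59.
pocket: 12.5 × 2.267 = 28.33 → 28.
cuff: 17.5 × 2.267 = 39.67 → 40.
button band: 6.5 × 2.267 = 14.73 → 15.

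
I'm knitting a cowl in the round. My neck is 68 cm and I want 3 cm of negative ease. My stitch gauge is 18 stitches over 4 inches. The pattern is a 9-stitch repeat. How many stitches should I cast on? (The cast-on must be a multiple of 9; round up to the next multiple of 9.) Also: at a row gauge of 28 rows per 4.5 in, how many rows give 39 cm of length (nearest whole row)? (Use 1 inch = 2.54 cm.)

Finished = 68 − 3 = 65 cm.
65 cm × 1/2.54 = 25.59 inches.
18/4 = 4.5 sts per in; 25.59 × 4.5 = 115.16 sts.
Next multiple of 9 → 117.
39 cm = 15.35 inches; × 6.222 = 95.54 → 96 rows.

Cast on 117 stitches; work 96 rows.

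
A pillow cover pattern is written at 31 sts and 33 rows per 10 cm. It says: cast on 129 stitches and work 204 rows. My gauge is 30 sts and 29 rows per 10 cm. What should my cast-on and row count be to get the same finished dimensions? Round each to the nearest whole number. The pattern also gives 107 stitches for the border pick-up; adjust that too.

Cast on 125 stitches; work 179 rows; border pick-up 104 stitches.

Stitches: 129 × 30/31 = 124.84 → 125.
Rows: 204 × 29/33 = 179.27 → 179.
border pick-up: 107 × 30/31 = 103.55 → 104.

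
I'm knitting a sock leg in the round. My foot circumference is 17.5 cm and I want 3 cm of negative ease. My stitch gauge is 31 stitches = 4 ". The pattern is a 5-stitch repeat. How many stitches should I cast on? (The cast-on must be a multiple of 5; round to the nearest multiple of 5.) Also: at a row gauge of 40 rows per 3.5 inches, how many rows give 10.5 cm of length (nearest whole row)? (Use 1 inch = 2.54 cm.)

Cast on 45 stitches; work 47 rows.

Finished = 17.5 − 3 = 14.5 cm.
14.5 cm × 1/2.54 = 5.71 inches.
31/4 = 7.75 sts per in; 5.71 × 7.75 = 44.24 sts.
Nearest multiple of 5 → 45.
10.5 cm = 4.13 inches; × 11.429 = 47.24 → 47 rows.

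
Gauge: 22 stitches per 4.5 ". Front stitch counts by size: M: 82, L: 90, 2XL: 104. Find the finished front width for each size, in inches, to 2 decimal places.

22/4.5 = 4.889 sts per in.
M: 82 / 4.889 = 16.773 → 16.77 in.
L: 90 / 4.889 = 18.409 → 18.41 in.
2XL: 104 / 4.889 = 21.273 → 21.27 in.

M 16.77 inches; L 18.41 inches; 2XL 21.27 inches.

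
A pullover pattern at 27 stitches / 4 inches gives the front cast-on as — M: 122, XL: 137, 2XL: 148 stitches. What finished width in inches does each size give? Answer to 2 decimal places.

27/4 = 6.75 sts per in.
M: 122 / 6.75 = 18.074 → 18.07 in.
XL: 137 / 6.75 = 20.296 → 20.30 in.
2XL: 148 / 6.75 = 21.926 → 21.93 in.

M 18.07 inches; XL 20.30 inches; 2XL 21.93 inches.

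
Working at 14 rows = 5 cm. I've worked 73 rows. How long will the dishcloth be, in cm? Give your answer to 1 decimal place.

14 rows / 5 cm = 2.8 rows per cm.
73 / 2.8 = 26.07 cm.

26.1 cm.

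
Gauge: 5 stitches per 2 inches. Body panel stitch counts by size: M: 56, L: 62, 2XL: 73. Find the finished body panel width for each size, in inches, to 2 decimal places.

M 22.40 inches; L 24.80 inches; 2XL 29.20 inches.

5/2 = 2.5 sts per in.
M: 56 / 2.5 = 22.400 → 22.40 in.
L: 62 / 2.5 = 24.800 → 24.80 in.
2XL: 73 / 2.5 = 29.200 → 29.20 in.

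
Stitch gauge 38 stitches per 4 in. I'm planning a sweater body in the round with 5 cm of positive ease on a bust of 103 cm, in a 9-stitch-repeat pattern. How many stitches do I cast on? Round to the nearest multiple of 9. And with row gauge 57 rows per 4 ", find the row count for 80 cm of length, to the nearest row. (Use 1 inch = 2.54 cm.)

Cast on 405 stitches; work 449 rows.

Finished = 103 + 5 = 108 cm.
108 cm × 1/2.54 = 42.52 inches.
38/4 = 9.5 sts per in; 42.52 × 9.5 = 403.94 sts.
Nearest multiple of 9 → 405.
80 cm = 31.50 inches; × 14.25 = 448.82 → 449 rows.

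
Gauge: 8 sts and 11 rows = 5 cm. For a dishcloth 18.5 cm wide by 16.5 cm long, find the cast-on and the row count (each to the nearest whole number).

Stitch gauge = 8/5 = 1.6 sts/cm; 18.5 × 1.6 = 29.60 → 30 sts.
Row gauge = 11/5 = 2.2 rows/cm; 16.5 × 2.2 = 36.30 → 36 rows.

Cast on 30 stitches and work 36 rows.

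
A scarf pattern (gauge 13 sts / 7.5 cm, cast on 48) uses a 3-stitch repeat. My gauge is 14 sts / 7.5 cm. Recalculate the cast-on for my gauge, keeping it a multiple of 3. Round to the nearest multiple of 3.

48 × 14 / 13 = 51.69.
Nearest multiple of 3: 51.

51 stitches.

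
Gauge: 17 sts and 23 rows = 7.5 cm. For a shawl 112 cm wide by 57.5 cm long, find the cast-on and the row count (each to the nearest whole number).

Stitch gauge = 17/7.5 = 2.267 sts/cm; 112 × 2.267 = 253.87 → 254 sts.
Row gauge = 23/7.5 = 3.067 rows/cm; 57.5 × 3.067 = 176.33 → 176 rows.

Cast on 254 stitches and work 176 rows.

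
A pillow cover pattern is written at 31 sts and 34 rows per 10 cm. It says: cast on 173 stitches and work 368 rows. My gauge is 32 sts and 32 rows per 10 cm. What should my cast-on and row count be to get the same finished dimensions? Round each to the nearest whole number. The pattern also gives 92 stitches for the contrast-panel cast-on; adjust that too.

Cast on 179 stitches; work 346 rows; contrast-panel cast-on 95 stitches.

Stitches: 173 × 32/31 = 178.58 → 179.
Rows: 368 × 32/34 = 346.35 → 346.
contrast-panel cast-on: 92 × 32/31 = 94.97 → 95.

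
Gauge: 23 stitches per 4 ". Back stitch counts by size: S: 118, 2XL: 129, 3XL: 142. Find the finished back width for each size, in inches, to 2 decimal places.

23/4 = 5.75 sts per in.
S: 118 / 5.75 = 20.522 → 20.52 in.
2XL: 129 / 5.75 = 22.435 → 22.43 in.
3XL: 142 / 5.75 = 24.696 → 24.70 in.

S 20.52 inches; 2XL 22.43 inches; 3XL 24.70 inches.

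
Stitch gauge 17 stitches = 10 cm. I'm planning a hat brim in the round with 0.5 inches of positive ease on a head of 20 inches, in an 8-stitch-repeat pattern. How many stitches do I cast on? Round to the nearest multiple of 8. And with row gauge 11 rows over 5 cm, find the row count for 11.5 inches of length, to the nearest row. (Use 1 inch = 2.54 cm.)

Finished = 20 + 0.5 = 20.5 inches.
20.5 inches × 2.54 = 52.07 cm.
17/10 = 1.7 sts per cm; 52.07 × 1.7 = 88.52 sts.
Nearest multiple of 8 → 88.
11.5 inches = 29.21 cm; × 2.2 = 64.26 → 64 rows.

Cast on 88 stitches; work 64 rows.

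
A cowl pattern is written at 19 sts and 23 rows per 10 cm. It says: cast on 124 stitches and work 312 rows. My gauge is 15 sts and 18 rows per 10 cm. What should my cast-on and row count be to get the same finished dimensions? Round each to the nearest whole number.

Cast on 98 stitches; work 244 rows.

Stitches: 124 × 15/19 = 97.89 → 98.
Rows: 312 × 18/23 = 244.17 → 244.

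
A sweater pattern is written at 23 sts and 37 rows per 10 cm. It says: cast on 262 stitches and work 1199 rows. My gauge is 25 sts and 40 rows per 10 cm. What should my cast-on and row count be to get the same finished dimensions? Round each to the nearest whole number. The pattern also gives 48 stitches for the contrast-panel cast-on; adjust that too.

Cast on 285 stitches; work 1296 rows; contrast-panel cast-on 52 stitches.

Stitches: 262 × 25/23 = 284.78 → 285.
Rows: 1199 × 40/37 = 1296.22 → 1296.
contrast-panel cast-on: 48 × 25/23 = 52.17 → 52.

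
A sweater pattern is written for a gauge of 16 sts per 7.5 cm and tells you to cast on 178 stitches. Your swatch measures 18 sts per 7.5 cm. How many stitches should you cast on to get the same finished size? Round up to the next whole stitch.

Scale factor = 18 / 16 = 1.125.
178 × 18 / 16 = 200.25 sts.
→ 201 sts.

201 stitches.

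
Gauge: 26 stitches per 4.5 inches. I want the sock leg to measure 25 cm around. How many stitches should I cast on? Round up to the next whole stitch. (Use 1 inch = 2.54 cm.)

25 cm = 9.84 in.
26 stitches / 4.5 in = 5.778 stitches per inch.
9.84 × 5.778 = 56.87 stitches.
Round up → 57.

57 stitches.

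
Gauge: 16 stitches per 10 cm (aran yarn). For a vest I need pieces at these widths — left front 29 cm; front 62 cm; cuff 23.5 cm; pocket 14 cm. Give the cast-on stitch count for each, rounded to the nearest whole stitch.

Rate = 16/10 = 1.6 sts per cm.
left front: 29 × 1.6 = 46.40 → 46.
front: 62 × 1.6 = 99.20 → 99.
cuff: 23.5 × 1.6 = 37.60 → 38.
pocket: 14 × 1.6 = 22.40 → 22.

left front 46; front 99; cuff 38; pocket 22.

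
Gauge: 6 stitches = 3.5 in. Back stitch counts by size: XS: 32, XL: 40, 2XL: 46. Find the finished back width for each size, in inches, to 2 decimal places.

XS 18.67 inches; XL 23.33 inches; 2XL 26.83 inches.

6/3.5 = 1.714 sts per in.
XS: 32 / 1.714 = 18.667 → 18.67 in.
XL: 40 / 1.714 = 23.333 → 23.33 in.
2XL: 46 / 1.714 = 26.833 → 26.83 in.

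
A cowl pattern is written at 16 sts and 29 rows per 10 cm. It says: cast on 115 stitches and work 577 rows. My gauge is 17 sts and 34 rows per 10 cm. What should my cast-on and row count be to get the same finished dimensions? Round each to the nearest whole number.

Stitches: 115 × 17/16 = 122.19 → 122.
Rows: 577 × 34/29 = 676.48 → 676.

Cast on 122 stitches; work 676 rows.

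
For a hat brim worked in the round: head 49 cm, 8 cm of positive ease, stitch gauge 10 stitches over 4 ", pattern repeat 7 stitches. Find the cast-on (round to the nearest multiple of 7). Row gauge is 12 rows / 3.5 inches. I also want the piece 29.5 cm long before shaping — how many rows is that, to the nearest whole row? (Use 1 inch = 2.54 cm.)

Finished = 49 + 8 = 57 cm.
57 cm × 1/2.54 = 22.44 inches.
10/4 = 2.5 sts per in; 22.44 × 2.5 = 56.10 sts.
Nearest multiple of 7 → 56.
29.5 cm = 11.61 inches; × 3.429 = 39.82 → 40 rows.

Cast on 56 stitches; work 40 rows.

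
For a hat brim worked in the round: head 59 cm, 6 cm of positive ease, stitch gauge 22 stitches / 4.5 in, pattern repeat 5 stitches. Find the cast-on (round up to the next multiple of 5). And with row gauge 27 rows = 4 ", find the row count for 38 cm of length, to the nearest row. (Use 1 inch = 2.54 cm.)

Cast on 130 stitches; work 101 rows.

Finished = 59 + 6 = 65 cm.
65 cm × 1/2.54 = 25.59 inches.
22/4.5 = 4.889 sts per in; 25.59 × 4.889 = 125.11 sts.
Next multiple of 5 → 130.
38 cm = 14.96 inches; × 6.75 = 100.98 → 101 rows.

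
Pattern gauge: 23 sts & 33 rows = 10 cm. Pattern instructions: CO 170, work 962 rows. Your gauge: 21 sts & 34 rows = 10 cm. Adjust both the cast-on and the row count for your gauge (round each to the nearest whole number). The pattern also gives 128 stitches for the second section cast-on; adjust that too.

Stitches: 170 × 21/23 = 155.22 → 155.
Rows: 962 × 34/33 = 991.15 → 991.
second section cast-on: 128 × 21/23 = 116.87 → 117.

Cast on 155 stitches; work 991 rows; second section cast-on 117 stitches.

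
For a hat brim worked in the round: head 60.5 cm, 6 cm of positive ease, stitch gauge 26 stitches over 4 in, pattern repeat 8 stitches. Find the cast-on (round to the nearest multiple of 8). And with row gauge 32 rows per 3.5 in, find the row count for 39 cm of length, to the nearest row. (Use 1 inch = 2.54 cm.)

Finished = 60.5 + 6 = 66.5 cm.
66.5 cm × 1/2.54 = 26.18 inches.
26/4 = 6.5 sts per in; 26.18 × 6.5 = 170.18 sts.
Nearest multiple of 8 → 168.
39 cm = 15.35 inches; × 9.143 = 140.38 → 140 rows.

Cast on 168 stitches; work 140 rows.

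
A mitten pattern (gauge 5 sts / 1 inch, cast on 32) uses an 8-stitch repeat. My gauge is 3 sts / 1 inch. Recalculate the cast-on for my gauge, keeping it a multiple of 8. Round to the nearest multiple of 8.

Cast on 16 stitches.

32 × 3 / 5 = 19.20.
Nearest multiple of 8: 16.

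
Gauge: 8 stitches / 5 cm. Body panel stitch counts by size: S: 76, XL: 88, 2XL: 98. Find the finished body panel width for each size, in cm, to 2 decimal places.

S 47.50 cm; XL 55.00 cm; 2XL 61.25 cm.

8/5 = 1.6 sts per cm.
S: 76 / 1.6 = 47.500 → 47.50 cm.
XL: 88 / 1.6 = 55.000 → 55.00 cm.
2XL: 98 / 1.6 = 61.250 → 61.25 cm.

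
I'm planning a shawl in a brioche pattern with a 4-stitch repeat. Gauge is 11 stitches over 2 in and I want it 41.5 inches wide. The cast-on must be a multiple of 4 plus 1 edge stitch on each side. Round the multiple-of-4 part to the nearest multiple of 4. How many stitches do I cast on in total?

CO 230 sts.

11 / 2 = 5.5 sts per inch.
41.5 × 5.5 = 228.25 sts.
Less 2 edge sts → 226.25 for the repeat.
Nearest multiple of 4: 228.
Add back 2 edge sts → 230.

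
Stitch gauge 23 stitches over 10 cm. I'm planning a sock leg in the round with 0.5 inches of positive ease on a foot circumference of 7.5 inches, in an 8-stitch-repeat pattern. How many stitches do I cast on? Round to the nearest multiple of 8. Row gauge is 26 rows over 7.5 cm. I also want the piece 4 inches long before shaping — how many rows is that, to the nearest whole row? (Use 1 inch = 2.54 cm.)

Finished = 7.5 + 0.5 = 8 inches.
8 inches × 2.54 = 20.32 cm.
23/10 = 2.3 sts per cm; 20.32 × 2.3 = 46.74 sts.
Nearest multiple of 8 → 48.
4 inches = 10.16 cm; × 3.467 = 35.22 → 35 rows.

Cast on 48 stitches; work 35 rows.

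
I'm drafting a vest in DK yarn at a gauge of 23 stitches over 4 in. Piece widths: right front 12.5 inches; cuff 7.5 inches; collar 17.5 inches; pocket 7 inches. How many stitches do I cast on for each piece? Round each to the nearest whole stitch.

Rate = 23/4 = 5.75 sts per in.
right front: 12.5 × 5.75 = 71.88 → 72.
cuff: 7.5 × 5.75 = 43.12 → 43.
collar: 17.5 × 5.75 = 100.62 → 101.
pocket: 7 × 5.75 = 40.25 → 40.

right front 72; cuff 43; collar 101; pocket 40.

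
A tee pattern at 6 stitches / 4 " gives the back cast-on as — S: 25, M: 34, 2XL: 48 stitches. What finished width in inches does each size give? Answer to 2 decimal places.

6/4 = 1.5 sts per in.
S: 25 / 1.5 = 16.667 → 16.67 in.
M: 34 / 1.5 = 22.667 → 22.67 in.
2XL: 48 / 1.5 = 32.000 → 32.00 in.

S 16.67 inches; M 22.67 inches; 2XL 32.00 inches.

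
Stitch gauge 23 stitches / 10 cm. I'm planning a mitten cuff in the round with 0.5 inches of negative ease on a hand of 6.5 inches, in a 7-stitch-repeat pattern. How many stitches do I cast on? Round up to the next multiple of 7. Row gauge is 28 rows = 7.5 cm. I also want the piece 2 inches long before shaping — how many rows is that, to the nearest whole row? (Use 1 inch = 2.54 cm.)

Cast on 42 stitches; work 19 rows.

Finished = 6.5 − 0.5 = 6 inches.
6 inches × 2.54 = 15.24 cm.
23/10 = 2.3 sts per cm; 15.24 × 2.3 = 35.05 sts.
Next multiple of 7 → 42.
2 inches = 5.08 cm; × 3.733 = 18.97 → 19 rows.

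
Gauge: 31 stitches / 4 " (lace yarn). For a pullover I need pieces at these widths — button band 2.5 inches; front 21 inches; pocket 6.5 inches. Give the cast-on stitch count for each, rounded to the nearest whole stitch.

button band 19; front 163; pocket 50.

Rate = 31/4 = 7.75 sts per in.
button band: 2.5 × 7.75 = 19.38 → 19.
front: 21 × 7.75 = 162.75 → 163.
pocket: 6.5 × 7.75 = 50.38 → 50.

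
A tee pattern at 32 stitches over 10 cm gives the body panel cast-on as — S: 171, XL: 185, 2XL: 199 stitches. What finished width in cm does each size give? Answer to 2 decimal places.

S 53.44 cm; XL 57.81 cm; 2XL 62.19 cm.

32/10 = 3.2 sts per cm.
S: 171 / 3.2 = 53.438 → 53.44 cm.
XL: 185 / 3.2 = 57.812 → 57.81 cm.
2XL: 199 / 3.2 = 62.188 → 62.19 cm.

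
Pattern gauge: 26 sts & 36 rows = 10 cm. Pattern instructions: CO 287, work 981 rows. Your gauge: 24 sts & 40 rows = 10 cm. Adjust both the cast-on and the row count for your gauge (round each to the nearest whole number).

Cast on 265 stitches; work 1090 rows.

Stitches: 287 × 24/26 = 264.92 → 265.
Rows: 981 × 40/36 = 1090.00 → 1090.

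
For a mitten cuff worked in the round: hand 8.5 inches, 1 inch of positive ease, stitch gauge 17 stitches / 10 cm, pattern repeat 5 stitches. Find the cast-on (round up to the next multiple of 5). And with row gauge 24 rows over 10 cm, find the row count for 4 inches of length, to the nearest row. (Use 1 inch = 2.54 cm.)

Cast on 45 stitches; work 24 rows.

Finished = 8.5 + 1 = 9.5 inches.
9.5 inches × 2.54 = 24.13 cm.
17/10 = 1.7 sts per cm; 24.13 × 1.7 = 41.02 sts.
Next multiple of 5 → 45.
4 inches = 10.16 cm; × 2.4 = 24.38 → 24 rows.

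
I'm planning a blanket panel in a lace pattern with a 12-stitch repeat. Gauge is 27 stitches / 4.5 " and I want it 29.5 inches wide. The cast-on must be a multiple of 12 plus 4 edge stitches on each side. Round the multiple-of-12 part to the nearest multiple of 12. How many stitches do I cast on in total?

176 stitches.

27 / 4.5 = 6 sts per inch.
29.5 × 6 = 177.00 sts.
Less 8 edge sts → 169.00 for the repeat.
Nearest multiple of 12: 168.
Add back 8 edge sts → 176.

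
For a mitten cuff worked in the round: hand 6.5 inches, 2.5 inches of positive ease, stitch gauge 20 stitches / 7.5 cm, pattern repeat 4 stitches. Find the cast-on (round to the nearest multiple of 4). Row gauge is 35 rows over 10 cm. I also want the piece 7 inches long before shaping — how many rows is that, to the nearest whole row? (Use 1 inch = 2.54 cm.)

Finished = 6.5 + 2.5 = 9 inches.
9 inches × 2.54 = 22.86 cm.
20/7.5 = 2.667 sts per cm; 22.86 × 2.667 = 60.96 sts.
Nearest multiple of 4 → 60.
7 inches = 17.78 cm; × 3.5 = 62.23 → 62 rows.

Cast on 60 stitches; work 62 rows.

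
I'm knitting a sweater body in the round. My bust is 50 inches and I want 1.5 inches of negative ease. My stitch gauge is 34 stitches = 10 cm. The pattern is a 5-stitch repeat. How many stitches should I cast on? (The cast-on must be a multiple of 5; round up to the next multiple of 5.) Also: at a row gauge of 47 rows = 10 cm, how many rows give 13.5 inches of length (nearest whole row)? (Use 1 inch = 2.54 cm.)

Finished = 50 − 1.5 = 48.5 inches.
48.5 inches × 2.54 = 123.19 cm.
34/10 = 3.4 sts per cm; 123.19 × 3.4 = 418.85 sts.
Next multiple of 5 → 420.
13.5 inches = 34.29 cm; × 4.7 = 161.16 → 161 rows.

Cast on 420 stitches; work 161 rows.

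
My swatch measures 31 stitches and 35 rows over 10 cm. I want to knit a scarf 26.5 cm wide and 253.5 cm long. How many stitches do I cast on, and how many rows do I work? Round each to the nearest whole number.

Stitch gauge = 31/10 = 3.1 sts/cm; 26.5 × 3.1 = 82.15 → 82 sts.
Row gauge = 35/10 = 3.5 rows/cm; 253.5 × 3.5 = 887.25 → 887 rows.

Cast on 82 stitches and work 887 rows.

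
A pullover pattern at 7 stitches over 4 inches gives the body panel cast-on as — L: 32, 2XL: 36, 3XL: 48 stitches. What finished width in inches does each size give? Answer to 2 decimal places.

L 18.29 inches; 2XL 20.57 inches; 3XL 27.43 inches.

7/4 = 1.75 sts per in.
L: 32 / 1.75 = 18.286 → 18.29 in.
2XL: 36 / 1.75 = 20.571 → 20.57 in.
3XL: 48 / 1.75 = 27.429 → 27.43 in.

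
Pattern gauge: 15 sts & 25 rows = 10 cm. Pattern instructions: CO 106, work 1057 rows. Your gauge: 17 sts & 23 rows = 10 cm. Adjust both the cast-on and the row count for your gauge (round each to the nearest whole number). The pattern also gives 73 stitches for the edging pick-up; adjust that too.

Stitches: 106 × 17/15 = 120.13 → 120.
Rows: 1057 × 23/25 = 972.44 → 972.
edging pick-up: 73 × 17/15 = 82.73 → 83.

Cast on 120 stitches; work 972 rows; edging pick-up 83 stitches.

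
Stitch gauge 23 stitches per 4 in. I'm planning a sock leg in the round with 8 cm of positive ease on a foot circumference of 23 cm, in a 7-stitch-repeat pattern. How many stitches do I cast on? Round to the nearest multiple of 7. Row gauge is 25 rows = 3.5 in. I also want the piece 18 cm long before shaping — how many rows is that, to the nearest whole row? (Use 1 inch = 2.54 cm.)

Cast on 70 stitches; work 51 rows.

Finished = 23 + 8 = 31 cm.
31 cm × 1/2.54 = 12.20 inches.
23/4 = 5.75 sts per in; 12.20 × 5.75 = 70.18 sts.
Nearest multiple of 7 → 70.
18 cm = 7.09 inches; × 7.143 = 50.62 → 51 rows.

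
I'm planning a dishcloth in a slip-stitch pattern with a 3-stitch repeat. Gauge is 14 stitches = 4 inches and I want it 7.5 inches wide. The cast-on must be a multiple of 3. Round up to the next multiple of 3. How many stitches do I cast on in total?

27 stitches.

14 / 4 = 3.5 sts per inch.
7.5 × 3.5 = 26.25 sts.
Next multiple of 3: 27.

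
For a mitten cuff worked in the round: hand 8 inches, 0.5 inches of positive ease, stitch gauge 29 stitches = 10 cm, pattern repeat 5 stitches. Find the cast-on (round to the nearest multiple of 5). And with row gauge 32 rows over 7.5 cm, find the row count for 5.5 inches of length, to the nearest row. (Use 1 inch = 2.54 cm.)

Cast on 65 stitches; work 60 rows.

Finished = 8 + 0.5 = 8.5 inches.
8.5 inches × 2.54 = 21.59 cm.
29/10 = 2.9 sts per cm; 21.59 × 2.9 = 62.61 sts.
Nearest multiple of 5 → 65.
5.5 inches = 13.97 cm; × 4.267 = 59.61 → 60 rows.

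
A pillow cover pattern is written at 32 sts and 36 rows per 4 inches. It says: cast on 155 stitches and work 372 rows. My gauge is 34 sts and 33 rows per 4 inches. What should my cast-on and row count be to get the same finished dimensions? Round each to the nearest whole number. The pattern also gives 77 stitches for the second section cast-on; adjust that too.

Cast on 165 stitches; work 341 rows; second section cast-on 82 stitches.

Stitches: 155 × 34/32 = 164.69 → 165.
Rows: 372 × 33/36 = 341.00 → 341.
second section cast-on: 77 × 34/32 = 81.81 → 82.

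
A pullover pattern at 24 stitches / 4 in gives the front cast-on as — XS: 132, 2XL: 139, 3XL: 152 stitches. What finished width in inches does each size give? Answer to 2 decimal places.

XS 22.00 inches; 2XL 23.17 inches; 3XL 25.33 inches.

24/4 = 6 sts per in.
XS: 132 / 6 = 22.000 → 22.00 in.
2XL: 139 / 6 = 23.167 → 23.17 in.
3XL: 152 / 6 = 25.333 → 25.33 in.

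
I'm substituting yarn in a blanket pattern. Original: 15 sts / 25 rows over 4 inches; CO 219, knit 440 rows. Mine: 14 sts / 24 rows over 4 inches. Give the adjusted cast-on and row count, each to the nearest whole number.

Stitches: 219 × 14/15 = 204.40 → 204.
Rows: 440 × 24/25 = 422.40 → 422.

Cast on 204 stitches; work 422 rows.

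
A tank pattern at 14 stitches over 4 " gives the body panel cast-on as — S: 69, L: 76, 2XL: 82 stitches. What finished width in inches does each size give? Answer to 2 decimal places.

S 19.71 inches; L 21.71 inches; 2XL 23.43 inches.

14/4 = 3.5 sts per in.
S: 69 / 3.5 = 19.714 → 19.71 in.
L: 76 / 3.5 = 21.714 → 21.71 in.
2XL: 82 / 3.5 = 23.429 → 23.43 in.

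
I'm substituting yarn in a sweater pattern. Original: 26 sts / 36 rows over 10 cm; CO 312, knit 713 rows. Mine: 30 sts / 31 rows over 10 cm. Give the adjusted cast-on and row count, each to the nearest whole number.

Stitches: 312 × 30/26 = 360.00 → 360.
Rows: 713 × 31/36 = 613.97 → 614.

Cast on 360 stitches; work 614 rows.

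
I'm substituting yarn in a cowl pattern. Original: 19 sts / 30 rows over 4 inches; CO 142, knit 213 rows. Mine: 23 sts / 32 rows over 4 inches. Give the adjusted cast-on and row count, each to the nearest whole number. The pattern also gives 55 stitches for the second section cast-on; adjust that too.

Stitches: 142 × 23/19 = 171.89 → 172.
Rows: 213 × 32/30 = 227.20 → 227.
second section cast-on: 55 × 23/19 = 66.58 → 67.

Cast on 172 stitches; work 227 rows; second section cast-on 67 stitches.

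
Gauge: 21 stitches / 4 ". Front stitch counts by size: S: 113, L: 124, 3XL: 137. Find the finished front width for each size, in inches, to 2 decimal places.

21/4 = 5.25 sts per in.
S: 113 / 5.25 = 21.524 → 21.52 in.
L: 124 / 5.25 = 23.619 → 23.62 in.
3XL: 137 / 5.25 = 26.095 → 26.10 in.

S 21.52 inches; L 23.62 inches; 3XL 26.10 inches.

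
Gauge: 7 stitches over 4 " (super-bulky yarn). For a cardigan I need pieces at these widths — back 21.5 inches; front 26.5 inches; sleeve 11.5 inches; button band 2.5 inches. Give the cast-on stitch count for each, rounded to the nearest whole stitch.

Rate = 7/4 = 1.75 sts per in.
back: 21.5 × 1.75 = 37.62 → 38.
front: 26.5 × 1.75 = 46.38 → 46.
sleeve: 11.5 × 1.75 = 20.12 → 20.
button band: 2.5 × 1.75 = 4.38 → 4.

back 38; front 46; sleeve 20; button band 4.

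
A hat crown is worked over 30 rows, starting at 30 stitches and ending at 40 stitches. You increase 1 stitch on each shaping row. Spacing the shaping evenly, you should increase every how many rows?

Increase every 3rd row.

Stitches to add: |40 − 30| = 10.
Shaping rows needed: 10 / 1 = 10.
30 rows / 10 = every 3 rows.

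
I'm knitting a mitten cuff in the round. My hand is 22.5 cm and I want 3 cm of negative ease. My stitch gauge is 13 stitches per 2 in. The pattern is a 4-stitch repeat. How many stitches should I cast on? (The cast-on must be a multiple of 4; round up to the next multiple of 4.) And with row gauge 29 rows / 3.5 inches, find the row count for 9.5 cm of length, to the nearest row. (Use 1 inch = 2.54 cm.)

Cast on 52 stitches; work 31 rows.

Finished = 22.5 − 3 = 19.5 cm.
19.5 cm × 1/2.54 = 7.68 inches.
13/2 = 6.5 sts per in; 7.68 × 6.5 = 49.90 sts.
Next multiple of 4 → 52.
9.5 cm = 3.74 inches; × 8.286 = 30.99 → 31 rows.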